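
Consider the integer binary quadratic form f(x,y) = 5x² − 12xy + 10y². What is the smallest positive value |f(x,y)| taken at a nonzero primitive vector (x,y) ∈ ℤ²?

translate: b→-2 (≡-12 mod 10), so (5,-12,10)→(5,-2,3)
flip: (5,-2,3)→(3,2,5)
reduced (well bottom): (3,2,5) with a≤c, −a<b≤a
well minimum = a = 3

3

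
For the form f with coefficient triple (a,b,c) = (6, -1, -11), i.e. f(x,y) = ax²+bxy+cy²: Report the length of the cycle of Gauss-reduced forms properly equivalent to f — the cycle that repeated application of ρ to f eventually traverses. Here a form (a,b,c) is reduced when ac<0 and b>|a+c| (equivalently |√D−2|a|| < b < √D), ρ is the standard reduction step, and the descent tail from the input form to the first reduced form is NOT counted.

D = 265, ⌊√D⌋ = 16
descent: ρ → (-11,1,6)
descent: ρ → (6,11,-6)  [lands on river]
river: ρ → (-6,13,4)
river: ρ → (4,11,-9)
river: ρ → (-9,7,6)
river: ρ → (6,5,-10)
river: ρ → (-10,15,1)
river: ρ → (1,15,-10)
river: ρ → (-10,5,6)
river: ρ → (6,7,-9)
river: ρ → (-9,11,4)
river: ρ → (4,13,-6)
river: ρ → (-6,11,6)
river: ρ → (6,13,-4)
river: ρ → (-4,11,9)
river: ρ → (9,7,-6)
river: ρ → (-6,5,10)
river: ρ → (10,15,-1)
river: ρ → (-1,15,10)
river: ρ → (10,5,-6)
river: ρ → (-6,7,9)
river: ρ → (9,11,-4)
river: ρ → (-4,13,6)
ρ-cycle length = 22 (tail of 2 descent steps not counted)

22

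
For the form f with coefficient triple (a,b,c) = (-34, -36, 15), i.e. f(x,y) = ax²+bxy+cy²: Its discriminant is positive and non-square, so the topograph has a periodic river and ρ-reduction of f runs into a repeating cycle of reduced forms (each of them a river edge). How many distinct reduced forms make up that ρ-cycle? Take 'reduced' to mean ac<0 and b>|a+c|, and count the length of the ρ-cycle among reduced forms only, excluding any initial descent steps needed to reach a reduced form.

D = 3336, ⌊√D⌋ = 57
descent: ρ → (15,36,-34)  [lands on river]
river: ρ → (-34,32,17)
river: ρ → (17,36,-30)
river: ρ → (-30,24,23)
river: ρ → (23,22,-31)
river: ρ → (-31,40,14)
river: ρ → (14,44,-25)
river: ρ → (-25,56,2)
river: ρ → (2,56,-25)
river: ρ → (-25,44,14)
river: ρ → (14,40,-31)
river: ρ → (-31,22,23)
river: ρ → (23,24,-30)
river: ρ → (-30,36,17)
river: ρ → (17,32,-34)
river: ρ → (-34,36,15)
river: ρ → (15,54,-7)
river: ρ → (-7,44,50)
river: ρ → (50,56,-1)
river: ρ → (-1,56,50)
river: ρ → (50,44,-7)
river: ρ → (-7,54,15)
ρ-cycle length = 22 (tail of 1 descent step not counted)

22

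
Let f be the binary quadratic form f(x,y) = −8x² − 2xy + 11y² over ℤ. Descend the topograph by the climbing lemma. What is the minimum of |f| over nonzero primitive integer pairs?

descent: ρ → (11,2,-8)
descent: ρ → (-8,14,5)  [lands on river]
river: ρ → (5,16,-5)
river: ρ → (-5,14,8)
river: ρ → (8,18,-1)
river: ρ → (-1,18,8)
river: ρ → (8,14,-5)
river: ρ → (-5,16,5)
river: ρ → (5,14,-8)
river: ρ → (-8,18,1)
river: ρ → (1,18,-8)
closes: descent 2, river 10
min |a| on river = 1

1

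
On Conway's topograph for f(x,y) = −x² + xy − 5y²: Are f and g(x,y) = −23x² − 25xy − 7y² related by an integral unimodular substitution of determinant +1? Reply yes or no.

D₁ = -19, D₂ = -19
f is negative-definite; reduce −f:
−f: translate: b→1 (≡-1 mod 2), so (1,-1,5)→(1,1,5)
−f: reduced (well bottom): (1,1,5) with a≤c, −a<b≤a
flip sign back: reduced form of f is (-1,-1,-5)
g is negative-definite; reduce −g:
−g: translate: b→-21 (≡25 mod 46), so (23,25,7)→(23,-21,5)
−g: flip: (23,-21,5)→(5,21,23)
−g: translate: b→1 (≡21 mod 10), so (5,21,23)→(5,1,1)
−g: flip: (5,1,1)→(1,-1,5)
−g: translate: b→1 (≡-1 mod 2), so (1,-1,5)→(1,1,5)
−g: reduced (well bottom): (1,1,5) with a≤c, −a<b≤a
flip sign back: reduced form of g is (-1,-1,-5)
reduced forms (-1, -1, -5) vs (-1, -1, -5) ⇒ equivalent

yes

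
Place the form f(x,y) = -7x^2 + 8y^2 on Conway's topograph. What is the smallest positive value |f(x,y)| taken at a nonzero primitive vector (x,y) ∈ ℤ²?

descent: ρ → (8,0,-7)
descent: ρ → (-7,14,1)  [lands on river]
river: ρ → (1,14,-7)
closes: descent 2, river 2
min |a| on river = 1

1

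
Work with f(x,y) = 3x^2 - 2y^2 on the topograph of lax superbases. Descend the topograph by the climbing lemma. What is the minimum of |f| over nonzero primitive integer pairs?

descent: ρ → (-2,4,1)  [lands on river]
river: ρ → (1,4,-2)
closes: descent 1, river 2
min |a| on river = 1

1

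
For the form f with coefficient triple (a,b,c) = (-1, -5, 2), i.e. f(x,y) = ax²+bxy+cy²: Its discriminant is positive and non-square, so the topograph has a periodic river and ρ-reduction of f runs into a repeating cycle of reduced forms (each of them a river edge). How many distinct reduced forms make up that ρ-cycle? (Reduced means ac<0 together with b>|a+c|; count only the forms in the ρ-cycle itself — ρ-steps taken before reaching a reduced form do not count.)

D = 33, ⌊√D⌋ = 5
descent: ρ → (2,5,-1)  [lands on river]
river: ρ → (-1,5,2)
river: ρ → (2,3,-3)
river: ρ → (-3,3,2)
ρ-cycle length = 4 (tail of 1 descent step not counted)

4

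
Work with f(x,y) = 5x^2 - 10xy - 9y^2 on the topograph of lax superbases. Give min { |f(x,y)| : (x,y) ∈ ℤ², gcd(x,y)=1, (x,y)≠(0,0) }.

descent: ρ → (-9,10,5)  [lands on river]
river: ρ → (5,10,-9)
river: ρ → (-9,8,6)
river: ρ → (6,16,-1)
river: ρ → (-1,16,6)
river: ρ → (6,8,-9)
closes: descent 1, river 6
min |a| on river = 1

1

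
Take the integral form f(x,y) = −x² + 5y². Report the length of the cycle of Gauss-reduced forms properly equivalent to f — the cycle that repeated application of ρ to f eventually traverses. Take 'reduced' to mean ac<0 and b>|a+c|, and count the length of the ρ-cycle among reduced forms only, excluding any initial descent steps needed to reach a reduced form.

D = 20, ⌊√D⌋ = 4
descent: ρ → (5,0,-1)
descent: ρ → (-1,4,1)  [lands on river]
river: ρ → (1,4,-1)
ρ-cycle length = 2 (tail of 2 descent steps not counted)

2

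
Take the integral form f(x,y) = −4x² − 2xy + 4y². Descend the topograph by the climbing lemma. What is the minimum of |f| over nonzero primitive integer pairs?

descent: ρ → (4,2,-4)  [lands on river]
river: ρ → (-4,6,2)
river: ρ → (2,6,-4)
river: ρ → (-4,2,4)
river: ρ → (4,6,-2)
river: ρ → (-2,6,4)
closes: descent 1, river 6
min |a| on river = 2

2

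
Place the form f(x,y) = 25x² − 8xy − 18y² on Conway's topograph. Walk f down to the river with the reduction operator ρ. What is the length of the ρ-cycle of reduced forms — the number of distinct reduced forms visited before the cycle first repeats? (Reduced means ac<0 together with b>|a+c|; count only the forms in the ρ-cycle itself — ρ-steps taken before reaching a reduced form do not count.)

D = 1864, ⌊√D⌋ = 43
descent: ρ → (-18,8,25)  [lands on river]
river: ρ → (25,42,-1)
river: ρ → (-1,42,25)
river: ρ → (25,8,-18)
river: ρ → (-18,28,15)
river: ρ → (15,32,-14)
river: ρ → (-14,24,23)
river: ρ → (23,22,-15)
river: ρ → (-15,38,7)
river: ρ → (7,32,-30)
river: ρ → (-30,28,9)
river: ρ → (9,26,-33)
river: ρ → (-33,40,2)
river: ρ → (2,40,-33)
river: ρ → (-33,26,9)
river: ρ → (9,28,-30)
river: ρ → (-30,32,7)
river: ρ → (7,38,-15)
river: ρ → (-15,22,23)
river: ρ → (23,24,-14)
river: ρ → (-14,32,15)
river: ρ → (15,28,-18)
ρ-cycle length = 22 (tail of 1 descent step not counted)

22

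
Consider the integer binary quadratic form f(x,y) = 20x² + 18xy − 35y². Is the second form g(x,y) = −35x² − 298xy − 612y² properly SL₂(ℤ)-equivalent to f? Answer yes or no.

D₁ = 3124, D₂ = 3124
river cycle of f (length 18): (-35, 52, 3), (3, 50, -52), (-52, 54, 1), (1, 54, -52), (-52, 50, 3), (3, 52, -35), (-35, 18, 20), (20, 22, -33), (-33, 44, 9), (9, 46, -28), … (8 more)
river cycle of g (length 18): (-35, 52, 3), (3, 50, -52), (-52, 54, 1), (1, 54, -52), (-52, 50, 3), (3, 52, -35), (-35, 18, 20), (20, 22, -33), (-33, 44, 9), (9, 46, -28), … (8 more)
cycles coincide ⇒ equivalent

yes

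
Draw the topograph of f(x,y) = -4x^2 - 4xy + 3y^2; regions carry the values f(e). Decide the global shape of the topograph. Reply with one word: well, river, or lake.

D = b²−4ac = (-4)² − 4·(-4)·3 = 64
D = 8² is a perfect square ⇒ form factors over ℤ ⇒ lakes

lake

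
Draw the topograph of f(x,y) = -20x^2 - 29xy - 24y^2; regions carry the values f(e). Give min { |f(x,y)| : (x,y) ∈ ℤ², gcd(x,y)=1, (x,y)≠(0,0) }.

translate: b→-11 (≡29 mod 40), so (20,29,24)→(20,-11,15)
flip: (20,-11,15)→(15,11,20)
reduced (well bottom): (15,11,20) with a≤c, −a<b≤a
well minimum |f| = |-15| = 15 (negative-definite)

15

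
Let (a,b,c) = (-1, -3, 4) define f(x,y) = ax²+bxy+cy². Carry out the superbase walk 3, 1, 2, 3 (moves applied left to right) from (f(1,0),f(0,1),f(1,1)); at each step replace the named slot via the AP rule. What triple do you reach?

start (-1,4,0) = (f(1,0),f(0,1),f(1,1))
replace slot 3: 2·((-1)+4) − 0 = 6 → (-1,4,6)
replace slot 1: 2·(4+6) − (-1) = 21 → (21,4,6)
replace slot 2: 2·(21+6) − 4 = 50 → (21,50,6)
replace slot 3: 2·(21+50) − 6 = 136 → (21,50,136)

21,50,136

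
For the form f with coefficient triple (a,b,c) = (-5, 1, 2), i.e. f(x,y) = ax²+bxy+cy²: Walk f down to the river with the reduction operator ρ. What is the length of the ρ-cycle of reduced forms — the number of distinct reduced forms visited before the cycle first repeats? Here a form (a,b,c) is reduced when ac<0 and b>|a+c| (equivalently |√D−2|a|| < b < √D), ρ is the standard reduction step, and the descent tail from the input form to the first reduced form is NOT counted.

D = 41, ⌊√D⌋ = 6
descent: ρ → (2,3,-4)  [lands on river]
river: ρ → (-4,5,1)
river: ρ → (1,5,-4)
river: ρ → (-4,3,2)
river: ρ → (2,5,-2)
river: ρ → (-2,3,4)
river: ρ → (4,5,-1)
river: ρ → (-1,5,4)
river: ρ → (4,3,-2)
river: ρ → (-2,5,2)
ρ-cycle length = 10 (tail of 1 descent step not counted)

10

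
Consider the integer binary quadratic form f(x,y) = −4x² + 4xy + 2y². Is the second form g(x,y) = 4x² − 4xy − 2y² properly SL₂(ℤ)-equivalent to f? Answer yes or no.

D₁ = 48, D₂ = 48
river cycle of f (length 2): (2, 4, -4), (-4, 4, 2)
river cycle of g (length 2): (-2, 4, 4), (4, 4, -2)
cycles differ ⇒ inequivalent

no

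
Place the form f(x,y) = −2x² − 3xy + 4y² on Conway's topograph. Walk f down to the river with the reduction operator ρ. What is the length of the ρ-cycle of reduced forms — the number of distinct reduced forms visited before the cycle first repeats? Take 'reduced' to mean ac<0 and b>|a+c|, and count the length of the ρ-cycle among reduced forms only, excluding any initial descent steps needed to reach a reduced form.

D = 41, ⌊√D⌋ = 6
descent: ρ → (4,3,-2)  [lands on river]
river: ρ → (-2,5,2)
river: ρ → (2,3,-4)
river: ρ → (-4,5,1)
river: ρ → (1,5,-4)
river: ρ → (-4,3,2)
river: ρ → (2,5,-2)
river: ρ → (-2,3,4)
river: ρ → (4,5,-1)
river: ρ → (-1,5,4)
ρ-cycle length = 10 (tail of 1 descent step not counted)

10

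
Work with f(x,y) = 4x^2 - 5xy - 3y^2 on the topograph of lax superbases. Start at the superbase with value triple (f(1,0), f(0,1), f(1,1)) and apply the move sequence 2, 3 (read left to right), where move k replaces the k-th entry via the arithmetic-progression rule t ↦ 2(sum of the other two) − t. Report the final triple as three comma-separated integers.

start (4,-3,-4) = (f(1,0),f(0,1),f(1,1))
replace slot 2: 2·(4+(-4)) − (-3) = 3 → (4,3,-4)
replace slot 3: 2·(4+3) − (-4) = 18 → (4,3,18)

4,3,18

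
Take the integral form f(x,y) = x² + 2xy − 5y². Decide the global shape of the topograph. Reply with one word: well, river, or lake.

D = b²−4ac = 2² − 4·1·(-5) = 24
D > 0 non-square ⇒ indefinite ⇒ periodic river

river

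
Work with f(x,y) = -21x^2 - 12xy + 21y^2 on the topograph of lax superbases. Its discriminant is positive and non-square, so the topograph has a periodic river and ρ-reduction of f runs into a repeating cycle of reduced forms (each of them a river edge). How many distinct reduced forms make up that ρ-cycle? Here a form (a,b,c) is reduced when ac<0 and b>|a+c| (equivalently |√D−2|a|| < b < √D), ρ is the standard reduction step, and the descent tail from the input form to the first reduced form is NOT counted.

D = 1908, ⌊√D⌋ = 43
descent: ρ → (21,12,-21)  [lands on river]
river: ρ → (-21,30,12)
river: ρ → (12,42,-3)
river: ρ → (-3,42,12)
river: ρ → (12,30,-21)
river: ρ → (-21,12,21)
river: ρ → (21,30,-12)
river: ρ → (-12,42,3)
river: ρ → (3,42,-12)
river: ρ → (-12,30,21)
ρ-cycle length = 10 (tail of 1 descent step not counted)

10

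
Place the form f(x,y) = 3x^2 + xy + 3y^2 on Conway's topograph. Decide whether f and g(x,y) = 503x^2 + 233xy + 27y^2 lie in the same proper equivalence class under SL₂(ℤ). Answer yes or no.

D₁ = -35, D₂ = -35
f: reduced (well bottom): (3,1,3) with a≤c, −a<b≤a
g: flip: (503,233,27)→(27,-233,503)
g: translate: b→-17 (≡-233 mod 54), so (27,-233,503)→(27,-17,3)
g: flip: (27,-17,3)→(3,17,27)
g: translate: b→-1 (≡17 mod 6), so (3,17,27)→(3,-1,3)
g: flip: (3,-1,3)→(3,1,3)
g: reduced (well bottom): (3,1,3) with a≤c, −a<b≤a
reduced forms (3, 1, 3) vs (3, 1, 3) ⇒ equivalent

yes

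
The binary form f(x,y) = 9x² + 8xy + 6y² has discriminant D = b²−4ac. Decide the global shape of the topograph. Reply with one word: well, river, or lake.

D = b²−4ac = 8² − 4·9·6 = -152
D < 0 ⇒ definite ⇒ every region one sign ⇒ single well

well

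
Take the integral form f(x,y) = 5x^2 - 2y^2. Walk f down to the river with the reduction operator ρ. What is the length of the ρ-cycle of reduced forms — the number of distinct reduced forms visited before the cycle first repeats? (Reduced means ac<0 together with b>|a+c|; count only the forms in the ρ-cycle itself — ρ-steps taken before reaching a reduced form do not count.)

D = 40, ⌊√D⌋ = 6
descent: ρ → (-2,4,3)  [lands on river]
river: ρ → (3,2,-3)
river: ρ → (-3,4,2)
river: ρ → (2,4,-3)
river: ρ → (-3,2,3)
river: ρ → (3,4,-2)
ρ-cycle length = 6 (tail of 1 descent step not counted)

6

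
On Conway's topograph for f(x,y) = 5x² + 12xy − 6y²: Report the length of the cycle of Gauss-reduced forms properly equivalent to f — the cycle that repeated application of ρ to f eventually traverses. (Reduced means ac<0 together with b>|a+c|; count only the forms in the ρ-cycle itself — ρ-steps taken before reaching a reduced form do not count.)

D = 264, ⌊√D⌋ = 16
river: ρ → (-6,12,5)
river: ρ → (5,8,-10)
river: ρ → (-10,12,3)
river: ρ → (3,12,-10)
river: ρ → (-10,8,5)
river: ρ → (5,12,-6)
ρ-cycle length = 6 (tail of 0 descent steps not counted)

6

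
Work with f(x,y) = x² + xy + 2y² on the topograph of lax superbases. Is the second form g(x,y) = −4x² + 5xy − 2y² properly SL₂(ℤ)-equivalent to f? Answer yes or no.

D₁ = -7, D₂ = -7
f: reduced (well bottom): (1,1,2) with a≤c, −a<b≤a
g is negative-definite; reduce −g:
−g: translate: b→3 (≡-5 mod 8), so (4,-5,2)→(4,3,1)
−g: flip: (4,3,1)→(1,-3,4)
−g: translate: b→1 (≡-3 mod 2), so (1,-3,4)→(1,1,2)
−g: reduced (well bottom): (1,1,2) with a≤c, −a<b≤a
flip sign back: reduced form of g is (-1,-1,-2)
reduced forms (1, 1, 2) vs (-1, -1, -2) ⇒ inequivalent

no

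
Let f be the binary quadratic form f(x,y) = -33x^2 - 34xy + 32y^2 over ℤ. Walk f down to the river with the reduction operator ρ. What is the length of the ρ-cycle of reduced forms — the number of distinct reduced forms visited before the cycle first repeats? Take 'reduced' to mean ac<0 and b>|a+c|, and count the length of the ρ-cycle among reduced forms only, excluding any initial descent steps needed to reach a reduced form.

D = 5380, ⌊√D⌋ = 73
descent: ρ → (32,34,-33)  [lands on river]
river: ρ → (-33,32,33)
river: ρ → (33,34,-32)
river: ρ → (-32,30,35)
river: ρ → (35,40,-27)
river: ρ → (-27,68,7)
river: ρ → (7,72,-7)
river: ρ → (-7,68,27)
river: ρ → (27,40,-35)
river: ρ → (-35,30,32)
ρ-cycle length = 10 (tail of 1 descent step not counted)

10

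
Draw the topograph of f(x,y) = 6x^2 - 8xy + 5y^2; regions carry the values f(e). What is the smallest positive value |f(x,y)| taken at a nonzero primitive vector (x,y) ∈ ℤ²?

translate: b→4 (≡-8 mod 12), so (6,-8,5)→(6,4,3)
flip: (6,4,3)→(3,-4,6)
translate: b→2 (≡-4 mod 6), so (3,-4,6)→(3,2,5)
reduced (well bottom): (3,2,5) with a≤c, −a<b≤a
well minimum = a = 3

3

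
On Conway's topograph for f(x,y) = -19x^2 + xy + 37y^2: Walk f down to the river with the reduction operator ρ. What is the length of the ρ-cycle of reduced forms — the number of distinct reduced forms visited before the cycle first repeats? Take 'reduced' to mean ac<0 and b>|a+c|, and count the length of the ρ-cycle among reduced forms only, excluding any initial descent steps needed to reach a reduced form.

D = 2813, ⌊√D⌋ = 53
descent: ρ → (37,-1,-19)
descent: ρ → (-19,39,17)  [lands on river]
river: ρ → (17,29,-29)
river: ρ → (-29,29,17)
river: ρ → (17,39,-19)
river: ρ → (-19,37,19)
river: ρ → (19,39,-17)
river: ρ → (-17,29,29)
river: ρ → (29,29,-17)
river: ρ → (-17,39,19)
river: ρ → (19,37,-19)
ρ-cycle length = 10 (tail of 2 descent steps not counted)

10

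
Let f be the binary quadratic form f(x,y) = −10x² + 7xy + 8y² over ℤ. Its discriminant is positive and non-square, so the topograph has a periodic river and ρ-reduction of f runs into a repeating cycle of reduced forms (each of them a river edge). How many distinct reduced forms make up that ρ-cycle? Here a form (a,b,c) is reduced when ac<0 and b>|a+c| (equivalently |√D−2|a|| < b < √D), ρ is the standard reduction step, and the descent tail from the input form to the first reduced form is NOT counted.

D = 369, ⌊√D⌋ = 19
river: ρ → (8,9,-9)
river: ρ → (-9,9,8)
river: ρ → (8,7,-10)
river: ρ → (-10,13,5)
river: ρ → (5,17,-4)
river: ρ → (-4,15,9)
river: ρ → (9,3,-10)
river: ρ → (-10,17,2)
river: ρ → (2,19,-1)
river: ρ → (-1,19,2)
river: ρ → (2,17,-10)
river: ρ → (-10,3,9)
river: ρ → (9,15,-4)
river: ρ → (-4,17,5)
river: ρ → (5,13,-10)
river: ρ → (-10,7,8)
ρ-cycle length = 16 (tail of 0 descent steps not counted)

16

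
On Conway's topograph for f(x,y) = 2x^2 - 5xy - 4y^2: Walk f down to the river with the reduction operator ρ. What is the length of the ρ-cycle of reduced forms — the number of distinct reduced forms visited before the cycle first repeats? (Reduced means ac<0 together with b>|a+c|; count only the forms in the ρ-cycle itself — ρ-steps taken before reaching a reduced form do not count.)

D = 57, ⌊√D⌋ = 7
descent: ρ → (-4,5,2)  [lands on river]
river: ρ → (2,7,-1)
river: ρ → (-1,7,2)
river: ρ → (2,5,-4)
river: ρ → (-4,3,3)
river: ρ → (3,3,-4)
ρ-cycle length = 6 (tail of 1 descent step not counted)

6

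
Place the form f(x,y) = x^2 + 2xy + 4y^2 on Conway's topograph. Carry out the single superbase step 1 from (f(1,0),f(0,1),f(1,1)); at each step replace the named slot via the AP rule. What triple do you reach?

start (1,4,7) = (f(1,0),f(0,1),f(1,1))
replace slot 1: 2·(4+7) − 1 = 21 → (21,4,7)

21,4,7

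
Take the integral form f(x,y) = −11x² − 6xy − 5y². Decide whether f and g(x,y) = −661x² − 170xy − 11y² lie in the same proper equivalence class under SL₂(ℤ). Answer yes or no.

D₁ = -184, D₂ = -184
f is negative-definite; reduce −f:
−f: flip: (11,6,5)→(5,-6,11)
−f: translate: b→4 (≡-6 mod 10), so (5,-6,11)→(5,4,10)
−f: reduced (well bottom): (5,4,10) with a≤c, −a<b≤a
flip sign back: reduced form of f is (-5,-4,-10)
g is negative-definite; reduce −g:
−g: flip: (661,170,11)→(11,-170,661)
−g: translate: b→6 (≡-170 mod 22), so (11,-170,661)→(11,6,5)
−g: flip: (11,6,5)→(5,-6,11)
−g: translate: b→4 (≡-6 mod 10), so (5,-6,11)→(5,4,10)
−g: reduced (well bottom): (5,4,10) with a≤c, −a<b≤a
flip sign back: reduced form of g is (-5,-4,-10)
reduced forms (-5, -4, -10) vs (-5, -4, -10) ⇒ equivalent

yes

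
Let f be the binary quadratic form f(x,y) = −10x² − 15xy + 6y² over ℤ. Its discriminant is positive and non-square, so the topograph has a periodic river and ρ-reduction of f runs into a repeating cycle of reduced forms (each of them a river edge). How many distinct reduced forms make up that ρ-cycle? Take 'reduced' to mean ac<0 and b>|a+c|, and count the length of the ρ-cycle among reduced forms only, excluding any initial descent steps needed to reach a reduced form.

D = 465, ⌊√D⌋ = 21
descent: ρ → (6,15,-10)  [lands on river]
river: ρ → (-10,5,11)
river: ρ → (11,17,-4)
river: ρ → (-4,15,15)
river: ρ → (15,15,-4)
river: ρ → (-4,17,11)
river: ρ → (11,5,-10)
river: ρ → (-10,15,6)
river: ρ → (6,21,-1)
river: ρ → (-1,21,6)
ρ-cycle length = 10 (tail of 1 descent step not counted)

10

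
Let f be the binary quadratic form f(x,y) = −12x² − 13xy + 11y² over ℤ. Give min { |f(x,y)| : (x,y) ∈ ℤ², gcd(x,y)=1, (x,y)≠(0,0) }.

descent: ρ → (11,13,-12)  [lands on river]
river: ρ → (-12,11,12)
river: ρ → (12,13,-11)
river: ρ → (-11,9,14)
river: ρ → (14,19,-6)
river: ρ → (-6,17,17)
river: ρ → (17,17,-6)
river: ρ → (-6,19,14)
river: ρ → (14,9,-11)
river: ρ → (-11,13,12)
river: ρ → (12,11,-12)
river: ρ → (-12,13,11)
river: ρ → (11,9,-14)
river: ρ → (-14,19,6)
river: ρ → (6,17,-17)
river: ρ → (-17,17,6)
river: ρ → (6,19,-14)
river: ρ → (-14,9,11)
closes: descent 1, river 18
min |a| on river = 6

6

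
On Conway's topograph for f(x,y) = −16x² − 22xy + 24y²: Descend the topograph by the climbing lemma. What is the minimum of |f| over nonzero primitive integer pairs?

descent: ρ → (24,22,-16)  [lands on river]
river: ρ → (-16,42,4)
river: ρ → (4,38,-36)
river: ρ → (-36,34,6)
river: ρ → (6,38,-24)
river: ρ → (-24,10,20)
river: ρ → (20,30,-14)
river: ρ → (-14,26,24)
closes: descent 1, river 8
min |a| on river = 4

4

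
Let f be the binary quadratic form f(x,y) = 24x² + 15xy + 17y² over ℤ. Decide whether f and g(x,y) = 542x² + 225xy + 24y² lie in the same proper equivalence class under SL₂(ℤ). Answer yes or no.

D₁ = -1407, D₂ = -1407
f: flip: (24,15,17)→(17,-15,24)
f: reduced (well bottom): (17,-15,24) with a≤c, −a<b≤a
g: flip: (542,225,24)→(24,-225,542)
g: translate: b→15 (≡-225 mod 48), so (24,-225,542)→(24,15,17)
g: flip: (24,15,17)→(17,-15,24)
g: reduced (well bottom): (17,-15,24) with a≤c, −a<b≤a
reduced forms (17, -15, 24) vs (17, -15, 24) ⇒ equivalent

yes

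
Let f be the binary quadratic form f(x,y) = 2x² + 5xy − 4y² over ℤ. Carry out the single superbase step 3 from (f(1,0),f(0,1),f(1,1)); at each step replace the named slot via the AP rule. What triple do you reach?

start (2,-4,3) = (f(1,0),f(0,1),f(1,1))
replace slot 3: 2·(2+(-4)) − 3 = -7 → (2,-4,-7)

2,-4,-7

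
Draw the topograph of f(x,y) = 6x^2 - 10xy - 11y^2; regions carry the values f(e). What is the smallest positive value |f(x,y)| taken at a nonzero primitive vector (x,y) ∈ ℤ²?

descent: ρ → (-11,10,6)  [lands on river]
river: ρ → (6,14,-7)
river: ρ → (-7,14,6)
river: ρ → (6,10,-11)
river: ρ → (-11,12,5)
river: ρ → (5,18,-2)
river: ρ → (-2,18,5)
river: ρ → (5,12,-11)
closes: descent 1, river 8
min |a| on river = 2

2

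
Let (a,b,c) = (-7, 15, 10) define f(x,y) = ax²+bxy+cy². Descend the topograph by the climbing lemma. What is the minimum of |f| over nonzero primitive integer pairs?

river: ρ → (10,5,-12)
river: ρ → (-12,19,3)
river: ρ → (3,17,-18)
river: ρ → (-18,19,2)
river: ρ → (2,21,-8)
river: ρ → (-8,11,12)
river: ρ → (12,13,-7)
river: ρ → (-7,15,10)
closes: descent 0, river 8
min |a| on river = 2

2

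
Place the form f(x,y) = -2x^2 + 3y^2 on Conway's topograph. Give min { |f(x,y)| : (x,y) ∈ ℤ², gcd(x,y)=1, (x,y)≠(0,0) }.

descent: ρ → (3,0,-2)
descent: ρ → (-2,4,1)  [lands on river]
river: ρ → (1,4,-2)
closes: descent 2, river 2
min |a| on river = 1

1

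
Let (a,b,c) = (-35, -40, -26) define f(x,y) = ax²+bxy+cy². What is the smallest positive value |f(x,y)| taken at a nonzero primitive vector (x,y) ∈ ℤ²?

translate: b→-30 (≡40 mod 70), so (35,40,26)→(35,-30,21)
flip: (35,-30,21)→(21,30,35)
translate: b→-12 (≡30 mod 42), so (21,30,35)→(21,-12,26)
reduced (well bottom): (21,-12,26) with a≤c, −a<b≤a
well minimum |f| = |-21| = 21 (negative-definite)

21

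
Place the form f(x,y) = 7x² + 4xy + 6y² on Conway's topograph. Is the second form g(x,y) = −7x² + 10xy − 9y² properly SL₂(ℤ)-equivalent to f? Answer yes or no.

D₁ = -152, D₂ = -152
f: flip: (7,4,6)→(6,-4,7)
f: reduced (well bottom): (6,-4,7) with a≤c, −a<b≤a
g is negative-definite; reduce −g:
−g: translate: b→4 (≡-10 mod 14), so (7,-10,9)→(7,4,6)
−g: flip: (7,4,6)→(6,-4,7)
−g: reduced (well bottom): (6,-4,7) with a≤c, −a<b≤a
flip sign back: reduced form of g is (-6,4,-7)
reduced forms (6, -4, 7) vs (-6, 4, -7) ⇒ inequivalent

no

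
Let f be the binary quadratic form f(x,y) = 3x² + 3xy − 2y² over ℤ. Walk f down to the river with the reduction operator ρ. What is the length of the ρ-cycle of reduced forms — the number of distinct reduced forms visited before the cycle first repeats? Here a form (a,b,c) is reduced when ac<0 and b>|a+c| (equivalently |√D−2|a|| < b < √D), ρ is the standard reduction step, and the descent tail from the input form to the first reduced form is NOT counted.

D = 33, ⌊√D⌋ = 5
river: ρ → (-2,5,1)
river: ρ → (1,5,-2)
river: ρ → (-2,3,3)
river: ρ → (3,3,-2)
ρ-cycle length = 4 (tail of 0 descent steps not counted)

4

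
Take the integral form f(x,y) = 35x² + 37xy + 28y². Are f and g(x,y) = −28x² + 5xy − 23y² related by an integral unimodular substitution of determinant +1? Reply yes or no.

D₁ = -2551, D₂ = -2551
f: translate: b→-33 (≡37 mod 70), so (35,37,28)→(35,-33,26)
f: flip: (35,-33,26)→(26,33,35)
f: translate: b→-19 (≡33 mod 52), so (26,33,35)→(26,-19,28)
f: reduced (well bottom): (26,-19,28) with a≤c, −a<b≤a
g is negative-definite; reduce −g:
−g: flip: (28,-5,23)→(23,5,28)
−g: reduced (well bottom): (23,5,28) with a≤c, −a<b≤a
flip sign back: reduced form of g is (-23,-5,-28)
reduced forms (26, -19, 28) vs (-23, -5, -28) ⇒ inequivalent

no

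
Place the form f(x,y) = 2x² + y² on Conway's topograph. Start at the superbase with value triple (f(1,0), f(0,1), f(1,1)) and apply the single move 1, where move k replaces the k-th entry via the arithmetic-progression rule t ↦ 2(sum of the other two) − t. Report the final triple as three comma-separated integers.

start (2,1,3) = (f(1,0),f(0,1),f(1,1))
replace slot 1: 2·(1+3) − 2 = 6 → (6,1,3)

6,1,3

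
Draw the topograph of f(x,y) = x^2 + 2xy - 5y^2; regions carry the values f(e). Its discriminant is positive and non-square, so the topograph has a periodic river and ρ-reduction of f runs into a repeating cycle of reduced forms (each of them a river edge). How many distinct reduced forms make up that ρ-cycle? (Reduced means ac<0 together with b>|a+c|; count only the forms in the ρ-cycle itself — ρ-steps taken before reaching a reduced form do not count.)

D = 24, ⌊√D⌋ = 4
descent: ρ → (-5,-2,1)
descent: ρ → (1,4,-2)  [lands on river]
river: ρ → (-2,4,1)
ρ-cycle length = 2 (tail of 2 descent steps not counted)

2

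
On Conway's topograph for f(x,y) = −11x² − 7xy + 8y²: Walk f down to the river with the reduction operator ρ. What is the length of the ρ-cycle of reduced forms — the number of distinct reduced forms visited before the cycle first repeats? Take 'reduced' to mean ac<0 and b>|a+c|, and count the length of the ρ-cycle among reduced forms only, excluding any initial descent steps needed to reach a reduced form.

D = 401, ⌊√D⌋ = 20
descent: ρ → (8,7,-11)  [lands on river]
river: ρ → (-11,15,4)
river: ρ → (4,17,-7)
river: ρ → (-7,11,10)
river: ρ → (10,9,-8)
river: ρ → (-8,7,11)
river: ρ → (11,15,-4)
river: ρ → (-4,17,7)
river: ρ → (7,11,-10)
river: ρ → (-10,9,8)
ρ-cycle length = 10 (tail of 1 descent step not counted)

10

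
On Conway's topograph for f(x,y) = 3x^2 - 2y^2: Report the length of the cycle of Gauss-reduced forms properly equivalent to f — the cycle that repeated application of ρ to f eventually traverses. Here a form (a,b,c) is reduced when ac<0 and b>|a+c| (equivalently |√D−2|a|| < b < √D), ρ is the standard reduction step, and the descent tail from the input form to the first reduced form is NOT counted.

D = 24, ⌊√D⌋ = 4
descent: ρ → (-2,4,1)  [lands on river]
river: ρ → (1,4,-2)
ρ-cycle length = 2 (tail of 1 descent step not counted)

2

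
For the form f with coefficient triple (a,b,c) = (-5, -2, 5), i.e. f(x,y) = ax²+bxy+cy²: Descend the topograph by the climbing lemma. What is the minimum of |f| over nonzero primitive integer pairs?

descent: ρ → (5,2,-5)  [lands on river]
river: ρ → (-5,8,2)
river: ρ → (2,8,-5)
river: ρ → (-5,2,5)
river: ρ → (5,8,-2)
river: ρ → (-2,8,5)
closes: descent 1, river 6
min |a| on river = 2

2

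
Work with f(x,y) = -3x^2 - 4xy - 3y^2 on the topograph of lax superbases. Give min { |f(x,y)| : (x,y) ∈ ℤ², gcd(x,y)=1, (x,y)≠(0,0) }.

translate: b→-2 (≡4 mod 6), so (3,4,3)→(3,-2,2)
flip: (3,-2,2)→(2,2,3)
reduced (well bottom): (2,2,3) with a≤c, −a<b≤a
well minimum |f| = |-2| = 2 (negative-definite)

2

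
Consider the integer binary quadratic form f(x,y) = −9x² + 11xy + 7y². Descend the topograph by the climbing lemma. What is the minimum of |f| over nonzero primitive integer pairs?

river: ρ → (7,17,-3)
river: ρ → (-3,19,1)
river: ρ → (1,19,-3)
river: ρ → (-3,17,7)
river: ρ → (7,11,-9)
river: ρ → (-9,7,9)
river: ρ → (9,11,-7)
river: ρ → (-7,17,3)
river: ρ → (3,19,-1)
river: ρ → (-1,19,3)
river: ρ → (3,17,-7)
river: ρ → (-7,11,9)
river: ρ → (9,7,-9)
river: ρ → (-9,11,7)
closes: descent 0, river 14
min |a| on river = 1

1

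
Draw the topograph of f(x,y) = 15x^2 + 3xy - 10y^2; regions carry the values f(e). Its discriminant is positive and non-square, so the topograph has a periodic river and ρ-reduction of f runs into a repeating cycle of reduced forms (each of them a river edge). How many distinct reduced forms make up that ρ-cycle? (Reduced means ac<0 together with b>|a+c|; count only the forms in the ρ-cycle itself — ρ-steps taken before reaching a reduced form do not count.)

D = 609, ⌊√D⌋ = 24
descent: ρ → (-10,17,8)  [lands on river]
river: ρ → (8,15,-12)
river: ρ → (-12,9,11)
river: ρ → (11,13,-10)
river: ρ → (-10,7,14)
river: ρ → (14,21,-3)
river: ρ → (-3,21,14)
river: ρ → (14,7,-10)
river: ρ → (-10,13,11)
river: ρ → (11,9,-12)
river: ρ → (-12,15,8)
river: ρ → (8,17,-10)
river: ρ → (-10,23,2)
river: ρ → (2,21,-21)
river: ρ → (-21,21,2)
river: ρ → (2,23,-10)
ρ-cycle length = 16 (tail of 1 descent step not counted)

16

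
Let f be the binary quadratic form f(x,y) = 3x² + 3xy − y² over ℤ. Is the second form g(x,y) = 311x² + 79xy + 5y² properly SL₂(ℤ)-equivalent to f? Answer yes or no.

D₁ = 21, D₂ = 21
river cycle of f (length 2): (-1, 3, 3), (3, 3, -1)
river cycle of g (length 2): (-1, 3, 3), (3, 3, -1)
cycles coincide ⇒ equivalent

yes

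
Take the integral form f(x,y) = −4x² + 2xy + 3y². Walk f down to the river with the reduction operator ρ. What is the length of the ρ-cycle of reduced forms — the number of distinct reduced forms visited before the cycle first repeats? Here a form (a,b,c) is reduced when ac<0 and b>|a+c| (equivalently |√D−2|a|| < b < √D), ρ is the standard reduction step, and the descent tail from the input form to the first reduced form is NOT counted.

D = 52, ⌊√D⌋ = 7
river: ρ → (3,4,-3)
river: ρ → (-3,2,4)
river: ρ → (4,6,-1)
river: ρ → (-1,6,4)
river: ρ → (4,2,-3)
river: ρ → (-3,4,3)
river: ρ → (3,2,-4)
river: ρ → (-4,6,1)
river: ρ → (1,6,-4)
river: ρ → (-4,2,3)
ρ-cycle length = 10 (tail of 0 descent steps not counted)

10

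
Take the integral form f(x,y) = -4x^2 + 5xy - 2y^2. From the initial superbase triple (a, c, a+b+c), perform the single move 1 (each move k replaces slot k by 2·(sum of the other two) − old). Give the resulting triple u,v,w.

start (-4,-2,-1) = (f(1,0),f(0,1),f(1,1))
replace slot 1: 2·((-2)+(-1)) − (-4) = -2 → (-2,-2,-1)

-2,-2,-1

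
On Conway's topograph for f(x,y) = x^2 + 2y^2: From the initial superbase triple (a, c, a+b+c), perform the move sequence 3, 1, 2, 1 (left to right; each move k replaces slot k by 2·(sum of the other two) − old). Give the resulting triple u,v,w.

start (1,2,3) = (f(1,0),f(0,1),f(1,1))
replace slot 3: 2·(1+2) − 3 = 3 → (1,2,3)
replace slot 1: 2·(2+3) − 1 = 9 → (9,2,3)
replace slot 2: 2·(9+3) − 2 = 22 → (9,22,3)
replace slot 1: 2·(22+3) − 9 = 41 → (41,22,3)

41,22,3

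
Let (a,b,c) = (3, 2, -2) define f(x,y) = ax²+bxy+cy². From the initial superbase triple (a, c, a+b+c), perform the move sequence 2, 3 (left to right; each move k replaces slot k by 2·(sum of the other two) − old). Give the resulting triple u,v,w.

start (3,-2,3) = (f(1,0),f(0,1),f(1,1))
replace slot 2: 2·(3+3) − (-2) = 14 → (3,14,3)
replace slot 3: 2·(3+14) − 3 = 31 → (3,14,31)

3,14,31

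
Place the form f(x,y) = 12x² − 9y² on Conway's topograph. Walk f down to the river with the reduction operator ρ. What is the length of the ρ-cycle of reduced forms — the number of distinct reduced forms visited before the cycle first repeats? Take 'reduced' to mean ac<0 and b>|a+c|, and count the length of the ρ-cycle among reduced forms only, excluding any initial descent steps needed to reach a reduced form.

D = 432, ⌊√D⌋ = 20
descent: ρ → (-9,18,3)  [lands on river]
river: ρ → (3,18,-9)
ρ-cycle length = 2 (tail of 1 descent step not counted)

2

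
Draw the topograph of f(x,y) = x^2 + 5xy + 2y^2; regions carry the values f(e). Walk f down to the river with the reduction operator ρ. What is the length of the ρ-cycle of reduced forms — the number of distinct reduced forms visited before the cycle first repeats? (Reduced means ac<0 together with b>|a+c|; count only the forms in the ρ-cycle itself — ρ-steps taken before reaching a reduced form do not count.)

D = 17, ⌊√D⌋ = 4
descent: ρ → (2,3,-1)  [lands on river]
river: ρ → (-1,3,2)
river: ρ → (2,1,-2)
river: ρ → (-2,3,1)
river: ρ → (1,3,-2)
river: ρ → (-2,1,2)
ρ-cycle length = 6 (tail of 1 descent step not counted)

6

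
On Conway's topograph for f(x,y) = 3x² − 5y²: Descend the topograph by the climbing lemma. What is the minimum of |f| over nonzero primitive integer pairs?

descent: ρ → (-5,0,3)
descent: ρ → (3,6,-2)  [lands on river]
river: ρ → (-2,6,3)
closes: descent 2, river 2
min |a| on river = 2

2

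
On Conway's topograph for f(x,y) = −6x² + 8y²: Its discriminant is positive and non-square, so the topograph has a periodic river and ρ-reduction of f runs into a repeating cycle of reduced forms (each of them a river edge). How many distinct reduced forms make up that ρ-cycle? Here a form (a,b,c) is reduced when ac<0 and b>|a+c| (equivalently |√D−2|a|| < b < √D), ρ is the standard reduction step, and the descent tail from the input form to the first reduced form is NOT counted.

D = 192, ⌊√D⌋ = 13
descent: ρ → (8,0,-6)
descent: ρ → (-6,12,2)  [lands on river]
river: ρ → (2,12,-6)
ρ-cycle length = 2 (tail of 2 descent steps not counted)

2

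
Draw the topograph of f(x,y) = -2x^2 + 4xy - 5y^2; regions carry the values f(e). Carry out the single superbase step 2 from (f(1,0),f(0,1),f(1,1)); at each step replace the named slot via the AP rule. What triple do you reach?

start (-2,-5,-3) = (f(1,0),f(0,1),f(1,1))
replace slot 2: 2·((-2)+(-3)) − (-5) = -5 → (-2,-5,-3)

-2,-5,-3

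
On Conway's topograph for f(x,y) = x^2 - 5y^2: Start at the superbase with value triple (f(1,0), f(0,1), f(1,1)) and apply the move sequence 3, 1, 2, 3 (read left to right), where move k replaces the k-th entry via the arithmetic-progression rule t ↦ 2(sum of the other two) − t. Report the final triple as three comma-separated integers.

start (1,-5,-4) = (f(1,0),f(0,1),f(1,1))
replace slot 3: 2·(1+(-5)) − (-4) = -4 → (1,-5,-4)
replace slot 1: 2·((-5)+(-4)) − 1 = -19 → (-19,-5,-4)
replace slot 2: 2·((-19)+(-4)) − (-5) = -41 → (-19,-41,-4)
replace slot 3: 2·((-19)+(-41)) − (-4) = -116 → (-19,-41,-116)

-19,-41,-116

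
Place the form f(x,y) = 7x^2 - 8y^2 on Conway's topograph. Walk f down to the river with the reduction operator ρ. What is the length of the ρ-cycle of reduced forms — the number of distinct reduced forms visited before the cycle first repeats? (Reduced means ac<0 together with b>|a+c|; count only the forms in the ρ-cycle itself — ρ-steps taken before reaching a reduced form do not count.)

D = 224, ⌊√D⌋ = 14
descent: ρ → (-8,0,7)
descent: ρ → (7,14,-1)  [lands on river]
river: ρ → (-1,14,7)
ρ-cycle length = 2 (tail of 2 descent steps not counted)

2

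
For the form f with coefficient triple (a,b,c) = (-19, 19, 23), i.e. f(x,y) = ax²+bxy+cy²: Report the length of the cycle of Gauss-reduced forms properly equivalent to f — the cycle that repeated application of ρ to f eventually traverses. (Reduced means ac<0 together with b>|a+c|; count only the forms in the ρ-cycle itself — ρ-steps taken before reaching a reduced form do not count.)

D = 2109, ⌊√D⌋ = 45
river: ρ → (23,27,-15)
river: ρ → (-15,33,17)
river: ρ → (17,35,-13)
river: ρ → (-13,43,5)
river: ρ → (5,37,-37)
river: ρ → (-37,37,5)
river: ρ → (5,43,-13)
river: ρ → (-13,35,17)
river: ρ → (17,33,-15)
river: ρ → (-15,27,23)
river: ρ → (23,19,-19)
river: ρ → (-19,19,23)
ρ-cycle length = 12 (tail of 0 descent steps not counted)

12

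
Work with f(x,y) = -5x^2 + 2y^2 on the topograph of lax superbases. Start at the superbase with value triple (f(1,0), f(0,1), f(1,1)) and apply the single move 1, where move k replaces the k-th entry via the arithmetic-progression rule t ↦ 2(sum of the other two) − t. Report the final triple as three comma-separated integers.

start (-5,2,-3) = (f(1,0),f(0,1),f(1,1))
replace slot 1: 2·(2+(-3)) − (-5) = 3 → (3,2,-3)

3,2,-3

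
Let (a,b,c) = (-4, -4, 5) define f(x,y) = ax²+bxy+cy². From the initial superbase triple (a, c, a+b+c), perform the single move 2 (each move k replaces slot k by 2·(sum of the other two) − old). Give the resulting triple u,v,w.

start (-4,5,-3) = (f(1,0),f(0,1),f(1,1))
replace slot 2: 2·((-4)+(-3)) − 5 = -19 → (-4,-19,-3)

-4,-19,-3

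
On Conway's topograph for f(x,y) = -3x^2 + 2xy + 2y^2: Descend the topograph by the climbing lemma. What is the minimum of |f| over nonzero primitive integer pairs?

river: ρ → (2,2,-3)
river: ρ → (-3,4,1)
river: ρ → (1,4,-3)
river: ρ → (-3,2,2)
closes: descent 0, river 4
min |a| on river = 1

1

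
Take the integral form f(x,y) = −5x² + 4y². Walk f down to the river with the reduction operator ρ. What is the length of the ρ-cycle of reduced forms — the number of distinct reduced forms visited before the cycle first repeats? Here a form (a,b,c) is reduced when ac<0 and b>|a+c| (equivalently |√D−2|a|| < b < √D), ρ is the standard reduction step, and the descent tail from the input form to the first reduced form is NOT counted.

D = 80, ⌊√D⌋ = 8
descent: ρ → (4,8,-1)  [lands on river]
river: ρ → (-1,8,4)
ρ-cycle length = 2 (tail of 1 descent step not counted)

2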